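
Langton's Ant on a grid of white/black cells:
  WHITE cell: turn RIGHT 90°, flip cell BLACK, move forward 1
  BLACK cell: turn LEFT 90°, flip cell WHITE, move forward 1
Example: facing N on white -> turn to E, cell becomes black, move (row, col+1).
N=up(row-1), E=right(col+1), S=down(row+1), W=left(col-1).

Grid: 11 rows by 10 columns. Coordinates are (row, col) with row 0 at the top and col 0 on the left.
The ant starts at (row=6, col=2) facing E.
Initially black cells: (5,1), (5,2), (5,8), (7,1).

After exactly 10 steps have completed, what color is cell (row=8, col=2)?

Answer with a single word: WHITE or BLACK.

Step 1: on WHITE (6,2): turn R to S, flip to black, move to (7,2). |black|=5
Step 2: on WHITE (7,2): turn R to W, flip to black, move to (7,1). |black|=6
Step 3: on BLACK (7,1): turn L to S, flip to white, move to (8,1). |black|=5
Step 4: on WHITE (8,1): turn R to W, flip to black, move to (8,0). |black|=6
Step 5: on WHITE (8,0): turn R to N, flip to black, move to (7,0). |black|=7
Step 6: on WHITE (7,0): turn R to E, flip to black, move to (7,1). |black|=8
Step 7: on WHITE (7,1): turn R to S, flip to black, move to (8,1). |black|=9
Step 8: on BLACK (8,1): turn L to E, flip to white, move to (8,2). |black|=8
Step 9: on WHITE (8,2): turn R to S, flip to black, move to (9,2). |black|=9
Step 10: on WHITE (9,2): turn R to W, flip to black, move to (9,1). |black|=10

Answer: BLACK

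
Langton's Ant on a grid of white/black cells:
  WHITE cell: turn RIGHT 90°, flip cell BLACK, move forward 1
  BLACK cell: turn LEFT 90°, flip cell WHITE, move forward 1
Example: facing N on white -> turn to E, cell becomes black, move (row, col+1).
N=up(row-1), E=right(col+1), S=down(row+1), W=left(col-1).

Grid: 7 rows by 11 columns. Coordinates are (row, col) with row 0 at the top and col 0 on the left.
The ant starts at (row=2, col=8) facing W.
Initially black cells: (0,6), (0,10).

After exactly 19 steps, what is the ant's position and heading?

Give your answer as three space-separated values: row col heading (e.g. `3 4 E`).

Step 1: on WHITE (2,8): turn R to N, flip to black, move to (1,8). |black|=3
Step 2: on WHITE (1,8): turn R to E, flip to black, move to (1,9). |black|=4
Step 3: on WHITE (1,9): turn R to S, flip to black, move to (2,9). |black|=5
Step 4: on WHITE (2,9): turn R to W, flip to black, move to (2,8). |black|=6
Step 5: on BLACK (2,8): turn L to S, flip to white, move to (3,8). |black|=5
Step 6: on WHITE (3,8): turn R to W, flip to black, move to (3,7). |black|=6
Step 7: on WHITE (3,7): turn R to N, flip to black, move to (2,7). |black|=7
Step 8: on WHITE (2,7): turn R to E, flip to black, move to (2,8). |black|=8
Step 9: on WHITE (2,8): turn R to S, flip to black, move to (3,8). |black|=9
Step 10: on BLACK (3,8): turn L to E, flip to white, move to (3,9). |black|=8
Step 11: on WHITE (3,9): turn R to S, flip to black, move to (4,9). |black|=9
Step 12: on WHITE (4,9): turn R to W, flip to black, move to (4,8). |black|=10
Step 13: on WHITE (4,8): turn R to N, flip to black, move to (3,8). |black|=11
Step 14: on WHITE (3,8): turn R to E, flip to black, move to (3,9). |black|=12
Step 15: on BLACK (3,9): turn L to N, flip to white, move to (2,9). |black|=11
Step 16: on BLACK (2,9): turn L to W, flip to white, move to (2,8). |black|=10
Step 17: on BLACK (2,8): turn L to S, flip to white, move to (3,8). |black|=9
Step 18: on BLACK (3,8): turn L to E, flip to white, move to (3,9). |black|=8
Step 19: on WHITE (3,9): turn R to S, flip to black, move to (4,9). |black|=9

Answer: 4 9 S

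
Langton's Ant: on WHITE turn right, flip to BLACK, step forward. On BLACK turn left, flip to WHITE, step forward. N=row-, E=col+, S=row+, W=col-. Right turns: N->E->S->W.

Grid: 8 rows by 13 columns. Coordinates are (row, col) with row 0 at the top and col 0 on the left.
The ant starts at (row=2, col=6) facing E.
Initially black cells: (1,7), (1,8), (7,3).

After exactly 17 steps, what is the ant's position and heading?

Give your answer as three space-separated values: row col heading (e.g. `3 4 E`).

Step 1: on WHITE (2,6): turn R to S, flip to black, move to (3,6). |black|=4
Step 2: on WHITE (3,6): turn R to W, flip to black, move to (3,5). |black|=5
Step 3: on WHITE (3,5): turn R to N, flip to black, move to (2,5). |black|=6
Step 4: on WHITE (2,5): turn R to E, flip to black, move to (2,6). |black|=7
Step 5: on BLACK (2,6): turn L to N, flip to white, move to (1,6). |black|=6
Step 6: on WHITE (1,6): turn R to E, flip to black, move to (1,7). |black|=7
Step 7: on BLACK (1,7): turn L to N, flip to white, move to (0,7). |black|=6
Step 8: on WHITE (0,7): turn R to E, flip to black, move to (0,8). |black|=7
Step 9: on WHITE (0,8): turn R to S, flip to black, move to (1,8). |black|=8
Step 10: on BLACK (1,8): turn L to E, flip to white, move to (1,9). |black|=7
Step 11: on WHITE (1,9): turn R to S, flip to black, move to (2,9). |black|=8
Step 12: on WHITE (2,9): turn R to W, flip to black, move to (2,8). |black|=9
Step 13: on WHITE (2,8): turn R to N, flip to black, move to (1,8). |black|=10
Step 14: on WHITE (1,8): turn R to E, flip to black, move to (1,9). |black|=11
Step 15: on BLACK (1,9): turn L to N, flip to white, move to (0,9). |black|=10
Step 16: on WHITE (0,9): turn R to E, flip to black, move to (0,10). |black|=11
Step 17: on WHITE (0,10): turn R to S, flip to black, move to (1,10). |black|=12

Answer: 1 10 S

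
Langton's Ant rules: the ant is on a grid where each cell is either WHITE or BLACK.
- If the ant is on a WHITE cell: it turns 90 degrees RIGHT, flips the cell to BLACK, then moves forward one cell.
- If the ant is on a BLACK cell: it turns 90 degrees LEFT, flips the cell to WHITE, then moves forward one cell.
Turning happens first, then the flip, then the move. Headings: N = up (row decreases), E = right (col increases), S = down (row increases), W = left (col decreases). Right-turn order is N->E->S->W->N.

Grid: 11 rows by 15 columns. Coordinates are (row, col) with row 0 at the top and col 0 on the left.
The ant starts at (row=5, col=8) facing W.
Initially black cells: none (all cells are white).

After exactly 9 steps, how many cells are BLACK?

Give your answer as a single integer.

Answer: 7

Derivation:
Step 1: on WHITE (5,8): turn R to N, flip to black, move to (4,8). |black|=1
Step 2: on WHITE (4,8): turn R to E, flip to black, move to (4,9). |black|=2
Step 3: on WHITE (4,9): turn R to S, flip to black, move to (5,9). |black|=3
Step 4: on WHITE (5,9): turn R to W, flip to black, move to (5,8). |black|=4
Step 5: on BLACK (5,8): turn L to S, flip to white, move to (6,8). |black|=3
Step 6: on WHITE (6,8): turn R to W, flip to black, move to (6,7). |black|=4
Step 7: on WHITE (6,7): turn R to N, flip to black, move to (5,7). |black|=5
Step 8: on WHITE (5,7): turn R to E, flip to black, move to (5,8). |black|=6
Step 9: on WHITE (5,8): turn R to S, flip to black, move to (6,8). |black|=7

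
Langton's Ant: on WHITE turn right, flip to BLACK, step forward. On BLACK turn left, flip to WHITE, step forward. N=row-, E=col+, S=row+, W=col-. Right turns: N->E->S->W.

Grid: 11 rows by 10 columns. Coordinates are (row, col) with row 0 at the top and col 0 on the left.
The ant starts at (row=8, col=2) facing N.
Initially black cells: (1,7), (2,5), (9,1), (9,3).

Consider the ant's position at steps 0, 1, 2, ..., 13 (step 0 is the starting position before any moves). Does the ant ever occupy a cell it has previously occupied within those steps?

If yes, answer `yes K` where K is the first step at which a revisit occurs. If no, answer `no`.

Answer: yes 6

Derivation:
Step 1: on WHITE (8,2): turn R to E, flip to black, move to (8,3). |black|=5 — new cell
Step 2: on WHITE (8,3): turn R to S, flip to black, move to (9,3). |black|=6 — new cell
Step 3: on BLACK (9,3): turn L to E, flip to white, move to (9,4). |black|=5 — new cell
Step 4: on WHITE (9,4): turn R to S, flip to black, move to (10,4). |black|=6 — new cell
Step 5: on WHITE (10,4): turn R to W, flip to black, move to (10,3). |black|=7 — new cell
Step 6: on WHITE (10,3): turn R to N, flip to black, move to (9,3). |black|=8 — REVISIT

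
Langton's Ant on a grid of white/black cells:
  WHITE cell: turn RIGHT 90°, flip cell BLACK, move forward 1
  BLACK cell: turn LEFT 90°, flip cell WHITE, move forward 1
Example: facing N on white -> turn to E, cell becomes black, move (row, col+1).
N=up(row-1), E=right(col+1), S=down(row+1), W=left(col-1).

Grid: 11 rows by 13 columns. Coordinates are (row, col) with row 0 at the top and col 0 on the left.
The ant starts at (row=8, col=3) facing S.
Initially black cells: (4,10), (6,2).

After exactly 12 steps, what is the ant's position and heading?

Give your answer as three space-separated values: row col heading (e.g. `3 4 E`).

Answer: 8 5 S

Derivation:
Step 1: on WHITE (8,3): turn R to W, flip to black, move to (8,2). |black|=3
Step 2: on WHITE (8,2): turn R to N, flip to black, move to (7,2). |black|=4
Step 3: on WHITE (7,2): turn R to E, flip to black, move to (7,3). |black|=5
Step 4: on WHITE (7,3): turn R to S, flip to black, move to (8,3). |black|=6
Step 5: on BLACK (8,3): turn L to E, flip to white, move to (8,4). |black|=5
Step 6: on WHITE (8,4): turn R to S, flip to black, move to (9,4). |black|=6
Step 7: on WHITE (9,4): turn R to W, flip to black, move to (9,3). |black|=7
Step 8: on WHITE (9,3): turn R to N, flip to black, move to (8,3). |black|=8
Step 9: on WHITE (8,3): turn R to E, flip to black, move to (8,4). |black|=9
Step 10: on BLACK (8,4): turn L to N, flip to white, move to (7,4). |black|=8
Step 11: on WHITE (7,4): turn R to E, flip to black, move to (7,5). |black|=9
Step 12: on WHITE (7,5): turn R to S, flip to black, move to (8,5). |black|=10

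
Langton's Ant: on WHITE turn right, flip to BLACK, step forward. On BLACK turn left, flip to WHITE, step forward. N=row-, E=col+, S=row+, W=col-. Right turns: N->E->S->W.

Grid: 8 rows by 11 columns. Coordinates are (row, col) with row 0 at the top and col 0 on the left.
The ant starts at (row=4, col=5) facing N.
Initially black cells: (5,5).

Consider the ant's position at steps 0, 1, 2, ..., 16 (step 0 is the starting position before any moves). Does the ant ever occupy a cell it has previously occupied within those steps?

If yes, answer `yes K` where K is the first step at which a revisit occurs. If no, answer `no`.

Answer: yes 7

Derivation:
Step 1: on WHITE (4,5): turn R to E, flip to black, move to (4,6). |black|=2 — new cell
Step 2: on WHITE (4,6): turn R to S, flip to black, move to (5,6). |black|=3 — new cell
Step 3: on WHITE (5,6): turn R to W, flip to black, move to (5,5). |black|=4 — new cell
Step 4: on BLACK (5,5): turn L to S, flip to white, move to (6,5). |black|=3 — new cell
Step 5: on WHITE (6,5): turn R to W, flip to black, move to (6,4). |black|=4 — new cell
Step 6: on WHITE (6,4): turn R to N, flip to black, move to (5,4). |black|=5 — new cell
Step 7: on WHITE (5,4): turn R to E, flip to black, move to (5,5). |black|=6 — REVISIT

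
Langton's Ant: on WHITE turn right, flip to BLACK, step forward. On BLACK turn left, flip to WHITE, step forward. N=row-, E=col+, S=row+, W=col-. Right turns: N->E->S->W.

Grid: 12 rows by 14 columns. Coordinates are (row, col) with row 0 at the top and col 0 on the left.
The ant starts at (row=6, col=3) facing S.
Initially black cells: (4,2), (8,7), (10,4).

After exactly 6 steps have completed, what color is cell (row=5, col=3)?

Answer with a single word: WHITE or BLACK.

Answer: BLACK

Derivation:
Step 1: on WHITE (6,3): turn R to W, flip to black, move to (6,2). |black|=4
Step 2: on WHITE (6,2): turn R to N, flip to black, move to (5,2). |black|=5
Step 3: on WHITE (5,2): turn R to E, flip to black, move to (5,3). |black|=6
Step 4: on WHITE (5,3): turn R to S, flip to black, move to (6,3). |black|=7
Step 5: on BLACK (6,3): turn L to E, flip to white, move to (6,4). |black|=6
Step 6: on WHITE (6,4): turn R to S, flip to black, move to (7,4). |black|=7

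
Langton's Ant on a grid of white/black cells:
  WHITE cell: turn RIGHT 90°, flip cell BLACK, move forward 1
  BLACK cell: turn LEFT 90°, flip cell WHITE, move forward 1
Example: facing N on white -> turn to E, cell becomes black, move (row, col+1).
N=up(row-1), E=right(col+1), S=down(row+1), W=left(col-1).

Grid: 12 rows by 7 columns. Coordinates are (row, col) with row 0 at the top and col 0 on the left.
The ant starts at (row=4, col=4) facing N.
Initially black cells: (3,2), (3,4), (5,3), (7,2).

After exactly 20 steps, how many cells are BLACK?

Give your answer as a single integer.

Answer: 12

Derivation:
Step 1: on WHITE (4,4): turn R to E, flip to black, move to (4,5). |black|=5
Step 2: on WHITE (4,5): turn R to S, flip to black, move to (5,5). |black|=6
Step 3: on WHITE (5,5): turn R to W, flip to black, move to (5,4). |black|=7
Step 4: on WHITE (5,4): turn R to N, flip to black, move to (4,4). |black|=8
Step 5: on BLACK (4,4): turn L to W, flip to white, move to (4,3). |black|=7
Step 6: on WHITE (4,3): turn R to N, flip to black, move to (3,3). |black|=8
Step 7: on WHITE (3,3): turn R to E, flip to black, move to (3,4). |black|=9
Step 8: on BLACK (3,4): turn L to N, flip to white, move to (2,4). |black|=8
Step 9: on WHITE (2,4): turn R to E, flip to black, move to (2,5). |black|=9
Step 10: on WHITE (2,5): turn R to S, flip to black, move to (3,5). |black|=10
Step 11: on WHITE (3,5): turn R to W, flip to black, move to (3,4). |black|=11
Step 12: on WHITE (3,4): turn R to N, flip to black, move to (2,4). |black|=12
Step 13: on BLACK (2,4): turn L to W, flip to white, move to (2,3). |black|=11
Step 14: on WHITE (2,3): turn R to N, flip to black, move to (1,3). |black|=12
Step 15: on WHITE (1,3): turn R to E, flip to black, move to (1,4). |black|=13
Step 16: on WHITE (1,4): turn R to S, flip to black, move to (2,4). |black|=14
Step 17: on WHITE (2,4): turn R to W, flip to black, move to (2,3). |black|=15
Step 18: on BLACK (2,3): turn L to S, flip to white, move to (3,3). |black|=14
Step 19: on BLACK (3,3): turn L to E, flip to white, move to (3,4). |black|=13
Step 20: on BLACK (3,4): turn L to N, flip to white, move to (2,4). |black|=12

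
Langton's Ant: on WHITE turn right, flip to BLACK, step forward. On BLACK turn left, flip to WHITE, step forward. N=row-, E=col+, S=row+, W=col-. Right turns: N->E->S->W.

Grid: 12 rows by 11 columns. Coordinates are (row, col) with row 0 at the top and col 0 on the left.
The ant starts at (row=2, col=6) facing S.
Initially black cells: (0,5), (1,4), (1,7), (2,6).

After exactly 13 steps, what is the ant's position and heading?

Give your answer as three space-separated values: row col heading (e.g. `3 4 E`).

Answer: 2 7 E

Derivation:
Step 1: on BLACK (2,6): turn L to E, flip to white, move to (2,7). |black|=3
Step 2: on WHITE (2,7): turn R to S, flip to black, move to (3,7). |black|=4
Step 3: on WHITE (3,7): turn R to W, flip to black, move to (3,6). |black|=5
Step 4: on WHITE (3,6): turn R to N, flip to black, move to (2,6). |black|=6
Step 5: on WHITE (2,6): turn R to E, flip to black, move to (2,7). |black|=7
Step 6: on BLACK (2,7): turn L to N, flip to white, move to (1,7). |black|=6
Step 7: on BLACK (1,7): turn L to W, flip to white, move to (1,6). |black|=5
Step 8: on WHITE (1,6): turn R to N, flip to black, move to (0,6). |black|=6
Step 9: on WHITE (0,6): turn R to E, flip to black, move to (0,7). |black|=7
Step 10: on WHITE (0,7): turn R to S, flip to black, move to (1,7). |black|=8
Step 11: on WHITE (1,7): turn R to W, flip to black, move to (1,6). |black|=9
Step 12: on BLACK (1,6): turn L to S, flip to white, move to (2,6). |black|=8
Step 13: on BLACK (2,6): turn L to E, flip to white, move to (2,7). |black|=7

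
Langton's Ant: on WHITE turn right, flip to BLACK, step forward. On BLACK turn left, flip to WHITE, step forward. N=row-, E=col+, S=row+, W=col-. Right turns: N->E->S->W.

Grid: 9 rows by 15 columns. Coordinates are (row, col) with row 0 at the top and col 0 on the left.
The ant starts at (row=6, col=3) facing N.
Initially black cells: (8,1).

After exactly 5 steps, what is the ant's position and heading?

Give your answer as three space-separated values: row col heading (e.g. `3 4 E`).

Answer: 6 2 W

Derivation:
Step 1: on WHITE (6,3): turn R to E, flip to black, move to (6,4). |black|=2
Step 2: on WHITE (6,4): turn R to S, flip to black, move to (7,4). |black|=3
Step 3: on WHITE (7,4): turn R to W, flip to black, move to (7,3). |black|=4
Step 4: on WHITE (7,3): turn R to N, flip to black, move to (6,3). |black|=5
Step 5: on BLACK (6,3): turn L to W, flip to white, move to (6,2). |black|=4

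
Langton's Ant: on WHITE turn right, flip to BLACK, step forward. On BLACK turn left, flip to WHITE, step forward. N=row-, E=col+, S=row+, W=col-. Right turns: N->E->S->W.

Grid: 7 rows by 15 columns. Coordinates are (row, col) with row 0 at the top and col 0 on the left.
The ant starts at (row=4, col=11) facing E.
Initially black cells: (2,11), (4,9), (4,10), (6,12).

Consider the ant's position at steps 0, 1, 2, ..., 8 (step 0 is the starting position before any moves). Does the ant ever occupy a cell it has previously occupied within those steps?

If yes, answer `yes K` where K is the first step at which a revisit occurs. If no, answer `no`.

Step 1: on WHITE (4,11): turn R to S, flip to black, move to (5,11). |black|=5 — new cell
Step 2: on WHITE (5,11): turn R to W, flip to black, move to (5,10). |black|=6 — new cell
Step 3: on WHITE (5,10): turn R to N, flip to black, move to (4,10). |black|=7 — new cell
Step 4: on BLACK (4,10): turn L to W, flip to white, move to (4,9). |black|=6 — new cell
Step 5: on BLACK (4,9): turn L to S, flip to white, move to (5,9). |black|=5 — new cell
Step 6: on WHITE (5,9): turn R to W, flip to black, move to (5,8). |black|=6 — new cell
Step 7: on WHITE (5,8): turn R to N, flip to black, move to (4,8). |black|=7 — new cell
Step 8: on WHITE (4,8): turn R to E, flip to black, move to (4,9). |black|=8 — REVISIT

Answer: yes 8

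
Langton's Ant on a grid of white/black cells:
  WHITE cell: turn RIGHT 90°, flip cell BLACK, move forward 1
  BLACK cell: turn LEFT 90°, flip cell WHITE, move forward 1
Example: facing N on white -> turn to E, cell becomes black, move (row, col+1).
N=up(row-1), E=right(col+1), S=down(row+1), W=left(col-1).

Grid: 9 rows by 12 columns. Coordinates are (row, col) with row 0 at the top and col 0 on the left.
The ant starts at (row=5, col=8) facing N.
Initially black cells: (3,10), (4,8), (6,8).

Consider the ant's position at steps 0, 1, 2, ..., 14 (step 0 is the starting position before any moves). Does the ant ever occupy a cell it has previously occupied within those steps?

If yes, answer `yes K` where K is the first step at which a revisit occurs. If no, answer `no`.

Answer: yes 7

Derivation:
Step 1: on WHITE (5,8): turn R to E, flip to black, move to (5,9). |black|=4 — new cell
Step 2: on WHITE (5,9): turn R to S, flip to black, move to (6,9). |black|=5 — new cell
Step 3: on WHITE (6,9): turn R to W, flip to black, move to (6,8). |black|=6 — new cell
Step 4: on BLACK (6,8): turn L to S, flip to white, move to (7,8). |black|=5 — new cell
Step 5: on WHITE (7,8): turn R to W, flip to black, move to (7,7). |black|=6 — new cell
Step 6: on WHITE (7,7): turn R to N, flip to black, move to (6,7). |black|=7 — new cell
Step 7: on WHITE (6,7): turn R to E, flip to black, move to (6,8). |black|=8 — REVISIT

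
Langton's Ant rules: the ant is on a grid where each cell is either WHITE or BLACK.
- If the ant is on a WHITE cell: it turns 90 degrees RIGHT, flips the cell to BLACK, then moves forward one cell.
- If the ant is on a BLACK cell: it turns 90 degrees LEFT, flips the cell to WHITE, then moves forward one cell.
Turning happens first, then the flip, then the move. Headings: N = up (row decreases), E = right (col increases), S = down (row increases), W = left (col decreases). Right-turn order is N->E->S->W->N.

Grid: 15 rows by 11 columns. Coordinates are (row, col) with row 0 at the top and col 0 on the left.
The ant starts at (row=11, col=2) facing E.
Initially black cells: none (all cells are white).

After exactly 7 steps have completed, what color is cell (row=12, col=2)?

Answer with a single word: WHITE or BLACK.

Step 1: on WHITE (11,2): turn R to S, flip to black, move to (12,2). |black|=1
Step 2: on WHITE (12,2): turn R to W, flip to black, move to (12,1). |black|=2
Step 3: on WHITE (12,1): turn R to N, flip to black, move to (11,1). |black|=3
Step 4: on WHITE (11,1): turn R to E, flip to black, move to (11,2). |black|=4
Step 5: on BLACK (11,2): turn L to N, flip to white, move to (10,2). |black|=3
Step 6: on WHITE (10,2): turn R to E, flip to black, move to (10,3). |black|=4
Step 7: on WHITE (10,3): turn R to S, flip to black, move to (11,3). |black|=5

Answer: BLACK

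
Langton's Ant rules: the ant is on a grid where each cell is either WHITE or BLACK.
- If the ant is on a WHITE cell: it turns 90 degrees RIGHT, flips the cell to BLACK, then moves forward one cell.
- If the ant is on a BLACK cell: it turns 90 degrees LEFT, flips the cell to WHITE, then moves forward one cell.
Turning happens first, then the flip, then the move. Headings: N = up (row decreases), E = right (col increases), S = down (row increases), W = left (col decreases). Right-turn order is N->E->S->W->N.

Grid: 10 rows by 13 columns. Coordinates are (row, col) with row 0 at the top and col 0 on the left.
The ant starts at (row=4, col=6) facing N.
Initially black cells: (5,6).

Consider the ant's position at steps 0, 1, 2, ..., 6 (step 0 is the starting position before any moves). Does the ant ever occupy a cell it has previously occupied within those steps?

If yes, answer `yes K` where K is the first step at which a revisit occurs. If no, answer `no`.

Step 1: on WHITE (4,6): turn R to E, flip to black, move to (4,7). |black|=2 — new cell
Step 2: on WHITE (4,7): turn R to S, flip to black, move to (5,7). |black|=3 — new cell
Step 3: on WHITE (5,7): turn R to W, flip to black, move to (5,6). |black|=4 — new cell
Step 4: on BLACK (5,6): turn L to S, flip to white, move to (6,6). |black|=3 — new cell
Step 5: on WHITE (6,6): turn R to W, flip to black, move to (6,5). |black|=4 — new cell
Step 6: on WHITE (6,5): turn R to N, flip to black, move to (5,5). |black|=5 — new cell
No revisit within 6 steps.

Answer: no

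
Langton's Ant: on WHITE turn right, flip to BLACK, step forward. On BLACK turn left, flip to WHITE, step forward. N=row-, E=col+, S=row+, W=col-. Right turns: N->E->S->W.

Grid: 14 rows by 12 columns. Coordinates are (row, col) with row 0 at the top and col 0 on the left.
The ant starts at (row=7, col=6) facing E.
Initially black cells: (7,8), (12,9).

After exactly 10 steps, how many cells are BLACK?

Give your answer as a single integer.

Answer: 8

Derivation:
Step 1: on WHITE (7,6): turn R to S, flip to black, move to (8,6). |black|=3
Step 2: on WHITE (8,6): turn R to W, flip to black, move to (8,5). |black|=4
Step 3: on WHITE (8,5): turn R to N, flip to black, move to (7,5). |black|=5
Step 4: on WHITE (7,5): turn R to E, flip to black, move to (7,6). |black|=6
Step 5: on BLACK (7,6): turn L to N, flip to white, move to (6,6). |black|=5
Step 6: on WHITE (6,6): turn R to E, flip to black, move to (6,7). |black|=6
Step 7: on WHITE (6,7): turn R to S, flip to black, move to (7,7). |black|=7
Step 8: on WHITE (7,7): turn R to W, flip to black, move to (7,6). |black|=8
Step 9: on WHITE (7,6): turn R to N, flip to black, move to (6,6). |black|=9
Step 10: on BLACK (6,6): turn L to W, flip to white, move to (6,5). |black|=8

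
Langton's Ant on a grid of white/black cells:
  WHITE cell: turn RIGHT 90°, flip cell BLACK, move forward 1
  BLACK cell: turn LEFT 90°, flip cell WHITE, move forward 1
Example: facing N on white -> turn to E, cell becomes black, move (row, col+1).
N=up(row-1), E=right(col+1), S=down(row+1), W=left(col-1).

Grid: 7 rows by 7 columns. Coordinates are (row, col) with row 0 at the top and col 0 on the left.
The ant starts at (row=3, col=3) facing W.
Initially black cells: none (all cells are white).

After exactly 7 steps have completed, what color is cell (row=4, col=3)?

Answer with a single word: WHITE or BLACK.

Step 1: on WHITE (3,3): turn R to N, flip to black, move to (2,3). |black|=1
Step 2: on WHITE (2,3): turn R to E, flip to black, move to (2,4). |black|=2
Step 3: on WHITE (2,4): turn R to S, flip to black, move to (3,4). |black|=3
Step 4: on WHITE (3,4): turn R to W, flip to black, move to (3,3). |black|=4
Step 5: on BLACK (3,3): turn L to S, flip to white, move to (4,3). |black|=3
Step 6: on WHITE (4,3): turn R to W, flip to black, move to (4,2). |black|=4
Step 7: on WHITE (4,2): turn R to N, flip to black, move to (3,2). |black|=5

Answer: BLACK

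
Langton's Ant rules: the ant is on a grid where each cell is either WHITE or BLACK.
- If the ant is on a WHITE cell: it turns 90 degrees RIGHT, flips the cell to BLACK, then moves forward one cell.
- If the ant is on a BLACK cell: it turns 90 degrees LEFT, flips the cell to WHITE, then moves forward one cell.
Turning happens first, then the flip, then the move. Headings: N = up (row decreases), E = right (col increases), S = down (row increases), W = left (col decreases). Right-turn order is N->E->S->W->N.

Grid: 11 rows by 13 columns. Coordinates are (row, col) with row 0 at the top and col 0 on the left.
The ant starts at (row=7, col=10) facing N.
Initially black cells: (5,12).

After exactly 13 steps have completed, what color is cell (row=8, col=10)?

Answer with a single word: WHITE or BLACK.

Answer: BLACK

Derivation:
Step 1: on WHITE (7,10): turn R to E, flip to black, move to (7,11). |black|=2
Step 2: on WHITE (7,11): turn R to S, flip to black, move to (8,11). |black|=3
Step 3: on WHITE (8,11): turn R to W, flip to black, move to (8,10). |black|=4
Step 4: on WHITE (8,10): turn R to N, flip to black, move to (7,10). |black|=5
Step 5: on BLACK (7,10): turn L to W, flip to white, move to (7,9). |black|=4
Step 6: on WHITE (7,9): turn R to N, flip to black, move to (6,9). |black|=5
Step 7: on WHITE (6,9): turn R to E, flip to black, move to (6,10). |black|=6
Step 8: on WHITE (6,10): turn R to S, flip to black, move to (7,10). |black|=7
Step 9: on WHITE (7,10): turn R to W, flip to black, move to (7,9). |black|=8
Step 10: on BLACK (7,9): turn L to S, flip to white, move to (8,9). |black|=7
Step 11: on WHITE (8,9): turn R to W, flip to black, move to (8,8). |black|=8
Step 12: on WHITE (8,8): turn R to N, flip to black, move to (7,8). |black|=9
Step 13: on WHITE (7,8): turn R to E, flip to black, move to (7,9). |black|=10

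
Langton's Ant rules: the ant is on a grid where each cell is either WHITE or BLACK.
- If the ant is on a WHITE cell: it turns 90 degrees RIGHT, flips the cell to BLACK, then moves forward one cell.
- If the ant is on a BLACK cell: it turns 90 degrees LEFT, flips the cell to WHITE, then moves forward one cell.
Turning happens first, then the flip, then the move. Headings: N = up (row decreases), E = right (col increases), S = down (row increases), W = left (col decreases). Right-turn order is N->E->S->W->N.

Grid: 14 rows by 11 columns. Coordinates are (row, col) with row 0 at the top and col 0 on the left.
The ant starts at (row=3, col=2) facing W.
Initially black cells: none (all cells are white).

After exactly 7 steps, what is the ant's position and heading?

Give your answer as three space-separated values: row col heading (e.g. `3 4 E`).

Step 1: on WHITE (3,2): turn R to N, flip to black, move to (2,2). |black|=1
Step 2: on WHITE (2,2): turn R to E, flip to black, move to (2,3). |black|=2
Step 3: on WHITE (2,3): turn R to S, flip to black, move to (3,3). |black|=3
Step 4: on WHITE (3,3): turn R to W, flip to black, move to (3,2). |black|=4
Step 5: on BLACK (3,2): turn L to S, flip to white, move to (4,2). |black|=3
Step 6: on WHITE (4,2): turn R to W, flip to black, move to (4,1). |black|=4
Step 7: on WHITE (4,1): turn R to N, flip to black, move to (3,1). |black|=5

Answer: 3 1 N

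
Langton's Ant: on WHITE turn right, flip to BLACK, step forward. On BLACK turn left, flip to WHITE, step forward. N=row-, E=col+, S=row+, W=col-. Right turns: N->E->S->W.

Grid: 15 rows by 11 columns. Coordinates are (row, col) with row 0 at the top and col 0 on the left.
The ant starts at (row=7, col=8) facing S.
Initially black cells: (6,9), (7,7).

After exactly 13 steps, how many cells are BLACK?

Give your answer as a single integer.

Answer: 7

Derivation:
Step 1: on WHITE (7,8): turn R to W, flip to black, move to (7,7). |black|=3
Step 2: on BLACK (7,7): turn L to S, flip to white, move to (8,7). |black|=2
Step 3: on WHITE (8,7): turn R to W, flip to black, move to (8,6). |black|=3
Step 4: on WHITE (8,6): turn R to N, flip to black, move to (7,6). |black|=4
Step 5: on WHITE (7,6): turn R to E, flip to black, move to (7,7). |black|=5
Step 6: on WHITE (7,7): turn R to S, flip to black, move to (8,7). |black|=6
Step 7: on BLACK (8,7): turn L to E, flip to white, move to (8,8). |black|=5
Step 8: on WHITE (8,8): turn R to S, flip to black, move to (9,8). |black|=6
Step 9: on WHITE (9,8): turn R to W, flip to black, move to (9,7). |black|=7
Step 10: on WHITE (9,7): turn R to N, flip to black, move to (8,7). |black|=8
Step 11: on WHITE (8,7): turn R to E, flip to black, move to (8,8). |black|=9
Step 12: on BLACK (8,8): turn L to N, flip to white, move to (7,8). |black|=8
Step 13: on BLACK (7,8): turn L to W, flip to white, move to (7,7). |black|=7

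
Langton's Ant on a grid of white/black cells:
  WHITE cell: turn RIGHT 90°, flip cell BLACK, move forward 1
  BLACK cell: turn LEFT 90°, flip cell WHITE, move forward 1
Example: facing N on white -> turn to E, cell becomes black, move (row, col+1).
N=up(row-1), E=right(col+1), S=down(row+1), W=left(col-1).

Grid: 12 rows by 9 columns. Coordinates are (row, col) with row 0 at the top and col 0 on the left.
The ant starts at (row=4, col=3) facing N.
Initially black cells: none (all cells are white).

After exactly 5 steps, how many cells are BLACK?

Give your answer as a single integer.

Step 1: on WHITE (4,3): turn R to E, flip to black, move to (4,4). |black|=1
Step 2: on WHITE (4,4): turn R to S, flip to black, move to (5,4). |black|=2
Step 3: on WHITE (5,4): turn R to W, flip to black, move to (5,3). |black|=3
Step 4: on WHITE (5,3): turn R to N, flip to black, move to (4,3). |black|=4
Step 5: on BLACK (4,3): turn L to W, flip to white, move to (4,2). |black|=3

Answer: 3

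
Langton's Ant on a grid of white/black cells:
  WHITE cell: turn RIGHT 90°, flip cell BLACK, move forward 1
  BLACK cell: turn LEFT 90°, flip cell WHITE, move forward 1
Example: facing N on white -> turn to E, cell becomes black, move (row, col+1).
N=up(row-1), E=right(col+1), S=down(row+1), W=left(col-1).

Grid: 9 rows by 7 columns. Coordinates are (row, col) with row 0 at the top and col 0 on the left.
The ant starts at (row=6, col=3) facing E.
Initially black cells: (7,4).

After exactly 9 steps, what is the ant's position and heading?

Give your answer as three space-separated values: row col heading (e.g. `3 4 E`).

Answer: 5 3 N

Derivation:
Step 1: on WHITE (6,3): turn R to S, flip to black, move to (7,3). |black|=2
Step 2: on WHITE (7,3): turn R to W, flip to black, move to (7,2). |black|=3
Step 3: on WHITE (7,2): turn R to N, flip to black, move to (6,2). |black|=4
Step 4: on WHITE (6,2): turn R to E, flip to black, move to (6,3). |black|=5
Step 5: on BLACK (6,3): turn L to N, flip to white, move to (5,3). |black|=4
Step 6: on WHITE (5,3): turn R to E, flip to black, move to (5,4). |black|=5
Step 7: on WHITE (5,4): turn R to S, flip to black, move to (6,4). |black|=6
Step 8: on WHITE (6,4): turn R to W, flip to black, move to (6,3). |black|=7
Step 9: on WHITE (6,3): turn R to N, flip to black, move to (5,3). |black|=8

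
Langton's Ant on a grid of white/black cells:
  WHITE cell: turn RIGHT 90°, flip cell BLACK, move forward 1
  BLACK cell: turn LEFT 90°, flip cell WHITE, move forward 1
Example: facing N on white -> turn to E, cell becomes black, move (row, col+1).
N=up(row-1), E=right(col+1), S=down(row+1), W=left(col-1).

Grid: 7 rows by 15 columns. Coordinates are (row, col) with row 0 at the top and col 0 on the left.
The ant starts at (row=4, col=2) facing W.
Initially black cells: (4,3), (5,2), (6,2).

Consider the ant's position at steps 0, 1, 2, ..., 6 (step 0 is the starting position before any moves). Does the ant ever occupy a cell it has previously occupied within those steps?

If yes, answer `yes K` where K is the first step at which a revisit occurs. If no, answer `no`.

Answer: no

Derivation:
Step 1: on WHITE (4,2): turn R to N, flip to black, move to (3,2). |black|=4 — new cell
Step 2: on WHITE (3,2): turn R to E, flip to black, move to (3,3). |black|=5 — new cell
Step 3: on WHITE (3,3): turn R to S, flip to black, move to (4,3). |black|=6 — new cell
Step 4: on BLACK (4,3): turn L to E, flip to white, move to (4,4). |black|=5 — new cell
Step 5: on WHITE (4,4): turn R to S, flip to black, move to (5,4). |black|=6 — new cell
Step 6: on WHITE (5,4): turn R to W, flip to black, move to (5,3). |black|=7 — new cell
No revisit within 6 steps.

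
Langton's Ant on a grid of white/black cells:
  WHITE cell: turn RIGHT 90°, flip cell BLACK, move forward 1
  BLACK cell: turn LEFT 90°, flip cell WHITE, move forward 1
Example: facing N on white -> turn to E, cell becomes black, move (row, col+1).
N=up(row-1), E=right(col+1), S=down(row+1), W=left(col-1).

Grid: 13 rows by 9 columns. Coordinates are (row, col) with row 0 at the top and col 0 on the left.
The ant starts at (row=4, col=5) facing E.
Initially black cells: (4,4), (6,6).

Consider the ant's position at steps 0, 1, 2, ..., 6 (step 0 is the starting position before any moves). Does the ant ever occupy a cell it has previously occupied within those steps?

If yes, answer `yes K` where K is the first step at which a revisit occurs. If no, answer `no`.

Step 1: on WHITE (4,5): turn R to S, flip to black, move to (5,5). |black|=3 — new cell
Step 2: on WHITE (5,5): turn R to W, flip to black, move to (5,4). |black|=4 — new cell
Step 3: on WHITE (5,4): turn R to N, flip to black, move to (4,4). |black|=5 — new cell
Step 4: on BLACK (4,4): turn L to W, flip to white, move to (4,3). |black|=4 — new cell
Step 5: on WHITE (4,3): turn R to N, flip to black, move to (3,3). |black|=5 — new cell
Step 6: on WHITE (3,3): turn R to E, flip to black, move to (3,4). |black|=6 — new cell
No revisit within 6 steps.

Answer: no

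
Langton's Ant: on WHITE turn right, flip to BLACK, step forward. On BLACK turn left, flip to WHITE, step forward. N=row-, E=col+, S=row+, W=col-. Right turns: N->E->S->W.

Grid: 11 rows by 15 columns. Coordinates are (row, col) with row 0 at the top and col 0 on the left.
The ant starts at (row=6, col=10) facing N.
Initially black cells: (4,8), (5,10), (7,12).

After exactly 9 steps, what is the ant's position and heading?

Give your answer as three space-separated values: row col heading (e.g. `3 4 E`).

Step 1: on WHITE (6,10): turn R to E, flip to black, move to (6,11). |black|=4
Step 2: on WHITE (6,11): turn R to S, flip to black, move to (7,11). |black|=5
Step 3: on WHITE (7,11): turn R to W, flip to black, move to (7,10). |black|=6
Step 4: on WHITE (7,10): turn R to N, flip to black, move to (6,10). |black|=7
Step 5: on BLACK (6,10): turn L to W, flip to white, move to (6,9). |black|=6
Step 6: on WHITE (6,9): turn R to N, flip to black, move to (5,9). |black|=7
Step 7: on WHITE (5,9): turn R to E, flip to black, move to (5,10). |black|=8
Step 8: on BLACK (5,10): turn L to N, flip to white, move to (4,10). |black|=7
Step 9: on WHITE (4,10): turn R to E, flip to black, move to (4,11). |black|=8

Answer: 4 11 E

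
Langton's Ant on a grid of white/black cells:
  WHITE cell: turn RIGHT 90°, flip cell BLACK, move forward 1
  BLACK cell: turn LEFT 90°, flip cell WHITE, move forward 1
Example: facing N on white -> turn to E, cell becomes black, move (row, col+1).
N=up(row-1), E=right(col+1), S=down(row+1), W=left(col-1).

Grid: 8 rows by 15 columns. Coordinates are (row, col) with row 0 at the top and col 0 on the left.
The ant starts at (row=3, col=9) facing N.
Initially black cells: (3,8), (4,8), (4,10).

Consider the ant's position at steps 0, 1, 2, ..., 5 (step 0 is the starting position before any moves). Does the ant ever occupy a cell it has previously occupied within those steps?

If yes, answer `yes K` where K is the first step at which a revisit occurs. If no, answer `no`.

Answer: no

Derivation:
Step 1: on WHITE (3,9): turn R to E, flip to black, move to (3,10). |black|=4 — new cell
Step 2: on WHITE (3,10): turn R to S, flip to black, move to (4,10). |black|=5 — new cell
Step 3: on BLACK (4,10): turn L to E, flip to white, move to (4,11). |black|=4 — new cell
Step 4: on WHITE (4,11): turn R to S, flip to black, move to (5,11). |black|=5 — new cell
Step 5: on WHITE (5,11): turn R to W, flip to black, move to (5,10). |black|=6 — new cell
No revisit within 5 steps.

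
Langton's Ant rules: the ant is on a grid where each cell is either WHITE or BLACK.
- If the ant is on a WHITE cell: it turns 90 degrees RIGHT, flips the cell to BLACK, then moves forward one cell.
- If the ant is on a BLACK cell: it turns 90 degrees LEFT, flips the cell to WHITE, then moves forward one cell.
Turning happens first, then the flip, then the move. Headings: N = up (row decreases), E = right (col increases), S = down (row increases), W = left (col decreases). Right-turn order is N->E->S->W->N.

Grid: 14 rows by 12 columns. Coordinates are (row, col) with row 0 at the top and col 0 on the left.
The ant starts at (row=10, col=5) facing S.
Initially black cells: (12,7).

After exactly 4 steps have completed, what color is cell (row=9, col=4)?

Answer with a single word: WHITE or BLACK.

Step 1: on WHITE (10,5): turn R to W, flip to black, move to (10,4). |black|=2
Step 2: on WHITE (10,4): turn R to N, flip to black, move to (9,4). |black|=3
Step 3: on WHITE (9,4): turn R to E, flip to black, move to (9,5). |black|=4
Step 4: on WHITE (9,5): turn R to S, flip to black, move to (10,5). |black|=5

Answer: BLACK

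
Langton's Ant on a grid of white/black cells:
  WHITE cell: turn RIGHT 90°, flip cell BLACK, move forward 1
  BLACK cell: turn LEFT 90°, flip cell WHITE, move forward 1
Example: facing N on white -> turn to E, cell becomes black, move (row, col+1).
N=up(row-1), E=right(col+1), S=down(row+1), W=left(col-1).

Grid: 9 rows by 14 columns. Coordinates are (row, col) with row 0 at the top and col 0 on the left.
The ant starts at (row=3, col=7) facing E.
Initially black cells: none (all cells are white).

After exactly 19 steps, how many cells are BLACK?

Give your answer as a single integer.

Answer: 7

Derivation:
Step 1: on WHITE (3,7): turn R to S, flip to black, move to (4,7). |black|=1
Step 2: on WHITE (4,7): turn R to W, flip to black, move to (4,6). |black|=2
Step 3: on WHITE (4,6): turn R to N, flip to black, move to (3,6). |black|=3
Step 4: on WHITE (3,6): turn R to E, flip to black, move to (3,7). |black|=4
Step 5: on BLACK (3,7): turn L to N, flip to white, move to (2,7). |black|=3
Step 6: on WHITE (2,7): turn R to E, flip to black, move to (2,8). |black|=4
Step 7: on WHITE (2,8): turn R to S, flip to black, move to (3,8). |black|=5
Step 8: on WHITE (3,8): turn R to W, flip to black, move to (3,7). |black|=6
Step 9: on WHITE (3,7): turn R to N, flip to black, move to (2,7). |black|=7
Step 10: on BLACK (2,7): turn L to W, flip to white, move to (2,6). |black|=6
Step 11: on WHITE (2,6): turn R to N, flip to black, move to (1,6). |black|=7
Step 12: on WHITE (1,6): turn R to E, flip to black, move to (1,7). |black|=8
Step 13: on WHITE (1,7): turn R to S, flip to black, move to (2,7). |black|=9
Step 14: on WHITE (2,7): turn R to W, flip to black, move to (2,6). |black|=10
Step 15: on BLACK (2,6): turn L to S, flip to white, move to (3,6). |black|=9
Step 16: on BLACK (3,6): turn L to E, flip to white, move to (3,7). |black|=8
Step 17: on BLACK (3,7): turn L to N, flip to white, move to (2,7). |black|=7
Step 18: on BLACK (2,7): turn L to W, flip to white, move to (2,6). |black|=6
Step 19: on WHITE (2,6): turn R to N, flip to black, move to (1,6). |black|=7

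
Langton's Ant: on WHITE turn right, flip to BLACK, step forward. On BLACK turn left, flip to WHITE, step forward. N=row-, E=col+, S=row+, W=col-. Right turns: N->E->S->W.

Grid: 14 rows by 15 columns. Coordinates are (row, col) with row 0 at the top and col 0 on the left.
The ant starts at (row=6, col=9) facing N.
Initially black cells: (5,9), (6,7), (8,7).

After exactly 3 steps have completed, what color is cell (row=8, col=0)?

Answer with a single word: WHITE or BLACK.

Answer: WHITE

Derivation:
Step 1: on WHITE (6,9): turn R to E, flip to black, move to (6,10). |black|=4
Step 2: on WHITE (6,10): turn R to S, flip to black, move to (7,10). |black|=5
Step 3: on WHITE (7,10): turn R to W, flip to black, move to (7,9). |black|=6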